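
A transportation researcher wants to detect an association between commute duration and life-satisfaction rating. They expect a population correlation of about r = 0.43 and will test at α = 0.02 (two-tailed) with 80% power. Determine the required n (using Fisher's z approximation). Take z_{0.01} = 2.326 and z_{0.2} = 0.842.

Fisher's z: C = ½·ln((1+r)/(1−r)) = ½·ln(2.5088) = 0.4599.
n = ((z_{α/2} + z_β)/C)² + 3.
(2.326 + 0.842) / 0.4599 = 3.168 / 0.4599 = 6.888.
n = 6.888² + 3 = 47.45 + 3 = 50.5.
Round up.

n = 51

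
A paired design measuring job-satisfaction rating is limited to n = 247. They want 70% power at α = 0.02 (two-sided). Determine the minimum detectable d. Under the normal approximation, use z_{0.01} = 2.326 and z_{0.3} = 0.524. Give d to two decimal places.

d_min ≈ 0.18

For a single sample (or paired design) of n = 247: d_min = (z_{α/2} + z_β)/√n.
z-sum = 2.326 + 0.524 = 2.850.
d_min = 2.850 / √247 = 2.850 / 15.716 = 0.181.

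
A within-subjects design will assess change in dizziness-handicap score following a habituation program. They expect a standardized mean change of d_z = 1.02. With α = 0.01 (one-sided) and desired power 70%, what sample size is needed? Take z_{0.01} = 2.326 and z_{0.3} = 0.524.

For a paired (one-sample on differences) test: n = ((z_{α} + z_β) / d)².
z_{α} + z_β = 2.326 + 0.524 = 2.850.
n = (2.850 / 1.02)² = 2.794² = 7.81.
Round up.

n = 8 pairs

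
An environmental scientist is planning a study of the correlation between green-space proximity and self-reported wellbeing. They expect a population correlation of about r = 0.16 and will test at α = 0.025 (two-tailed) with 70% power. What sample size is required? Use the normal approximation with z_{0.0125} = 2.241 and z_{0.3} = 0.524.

Fisher's z: C = ½·ln((1+r)/(1−r)) = ½·ln(1.3810) = 0.1614.
n = ((z_{α/2} + z_β)/C)² + 3.
(2.241 + 0.524) / 0.1614 = 2.765 / 0.1614 = 17.131.
n = 17.131² + 3 = 293.48 + 3 = 296.5.
Round up.

n = 297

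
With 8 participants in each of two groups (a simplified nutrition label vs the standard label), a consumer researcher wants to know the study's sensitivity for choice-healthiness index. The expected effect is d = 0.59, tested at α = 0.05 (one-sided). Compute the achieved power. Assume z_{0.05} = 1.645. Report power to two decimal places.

For two equal groups, power = Φ(d·√(n/2) − z_{α}).
d·√(n/2) = 0.59 × √(8/2) = 0.59 × 2.000 = 1.180.
z_β = 1.180 − 1.645 = -0.465.
Power = Φ(-0.465) = 0.321.

power ≈ 0.32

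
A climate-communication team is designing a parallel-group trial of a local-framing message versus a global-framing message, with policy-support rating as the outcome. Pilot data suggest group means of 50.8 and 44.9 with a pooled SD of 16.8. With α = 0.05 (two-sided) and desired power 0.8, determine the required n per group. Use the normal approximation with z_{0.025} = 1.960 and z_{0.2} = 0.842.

Cohen's d = |M₁ − M₂| / SD_pooled = |50.8 − 44.9| / 16.8 = 5.9 / 16.8 = 0.351.
For two independent groups with equal n: n = 2·((z_{α/2} + z_β) / d)².
z_{α/2} + z_β = 1.960 + 0.842 = 2.802.
n = 2 × (2.802 / 0.351)² = 2 × 7.983² = 2 × 63.73 = 127.5.
Round up to the next whole participant.

n = 128 per group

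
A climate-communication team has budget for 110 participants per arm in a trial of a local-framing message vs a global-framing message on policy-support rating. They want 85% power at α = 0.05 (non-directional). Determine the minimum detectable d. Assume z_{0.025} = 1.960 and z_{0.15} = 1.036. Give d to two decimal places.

d_min ≈ 0.40

For two independent groups of n = 110 each: d_min = (z_{α/2} + z_β)·√(2/n).
z-sum = 1.960 + 1.036 = 2.996.
d_min = 2.996 × √(2/110) = 2.996 × 0.1348 = 0.404.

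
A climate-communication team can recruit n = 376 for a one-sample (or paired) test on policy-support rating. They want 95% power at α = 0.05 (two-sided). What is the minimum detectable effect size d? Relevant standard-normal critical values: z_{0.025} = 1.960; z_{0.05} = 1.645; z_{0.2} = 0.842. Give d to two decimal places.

For a single sample (or paired design) of n = 376: d_min = (z_{α/2} + z_β)/√n.
z-sum = 1.960 + 1.645 = 3.605.
d_min = 3.605 / √376 = 3.605 / 19.391 = 0.186.

d_min ≈ 0.19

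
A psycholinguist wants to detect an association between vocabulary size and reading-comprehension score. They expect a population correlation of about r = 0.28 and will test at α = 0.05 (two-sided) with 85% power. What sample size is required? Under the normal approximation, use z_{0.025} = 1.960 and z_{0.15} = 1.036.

n = 112

Fisher's z: C = ½·ln((1+r)/(1−r)) = ½·ln(1.7778) = 0.2877.
n = ((z_{α/2} + z_β)/C)² + 3.
(1.960 + 1.036) / 0.2877 = 2.996 / 0.2877 = 10.414.
n = 10.414² + 3 = 108.44 + 3 = 111.4.
Round up.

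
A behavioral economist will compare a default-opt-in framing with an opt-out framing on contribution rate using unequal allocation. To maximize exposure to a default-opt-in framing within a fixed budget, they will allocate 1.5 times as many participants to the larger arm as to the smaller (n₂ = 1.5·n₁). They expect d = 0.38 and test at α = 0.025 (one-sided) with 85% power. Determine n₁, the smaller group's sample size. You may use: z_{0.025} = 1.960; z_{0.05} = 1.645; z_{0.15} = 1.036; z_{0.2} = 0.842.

n₁ = 104

With allocation ratio k = n₂/n₁ = 1.5, Var(x̄₁−x̄₂) = σ²(1/n₁ + 1/(k·n₁)) = σ²·(k+1)/(k·n₁).
So n₁ = (1 + 1/k)·((z_{α} + z_β)/d)² = 1.667 × (2.996/0.38)².
n₁ = 1.667 × 62.16 = 103.6.
Round up: n₁ = 104, giving n₂ = 1.5 × 104 = 156.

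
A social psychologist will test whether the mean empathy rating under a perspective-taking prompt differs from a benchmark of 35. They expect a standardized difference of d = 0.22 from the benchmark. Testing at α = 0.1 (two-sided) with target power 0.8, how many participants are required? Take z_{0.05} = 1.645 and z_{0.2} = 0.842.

n = 128

For a one-sample test: n = ((z_{α/2} + z_β) / d)².
z_{α/2} + z_β = 1.645 + 0.842 = 2.487.
n = (2.487 / 0.22)² = 11.305² = 127.79.
Round up.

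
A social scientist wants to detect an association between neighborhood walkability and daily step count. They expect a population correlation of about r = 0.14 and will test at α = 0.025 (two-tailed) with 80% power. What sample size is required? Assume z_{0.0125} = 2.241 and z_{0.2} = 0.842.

n = 482

Fisher's z: C = ½·ln((1+r)/(1−r)) = ½·ln(1.3256) = 0.1409.
n = ((z_{α/2} + z_β)/C)² + 3.
(2.241 + 0.842) / 0.1409 = 3.083 / 0.1409 = 21.881.
n = 21.881² + 3 = 478.77 + 3 = 481.8.
Round up.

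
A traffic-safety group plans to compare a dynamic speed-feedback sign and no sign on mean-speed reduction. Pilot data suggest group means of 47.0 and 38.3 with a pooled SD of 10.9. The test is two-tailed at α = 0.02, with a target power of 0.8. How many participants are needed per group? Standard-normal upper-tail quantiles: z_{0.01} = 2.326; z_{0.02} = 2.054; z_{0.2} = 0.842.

Cohen's d = |M₁ − M₂| / SD_pooled = |47.0 − 38.3| / 10.9 = 8.7 / 10.9 = 0.798.
For two independent groups with equal n: n = 2·((z_{α/2} + z_β) / d)².
z_{α/2} + z_β = 2.326 + 0.842 = 3.168.
n = 2 × (3.168 / 0.798)² = 2 × 3.970² = 2 × 15.76 = 31.5.
Round up to the next whole participant.

n = 32 per group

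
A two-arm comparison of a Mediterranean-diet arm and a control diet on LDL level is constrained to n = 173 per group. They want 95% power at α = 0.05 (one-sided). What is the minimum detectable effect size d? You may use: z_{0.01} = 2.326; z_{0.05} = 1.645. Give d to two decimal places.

d_min ≈ 0.35

For two independent groups of n = 173 each: d_min = (z_{α} + z_β)·√(2/n).
z-sum = 1.645 + 1.645 = 3.290.
d_min = 3.290 × √(2/173) = 3.290 × 0.1075 = 0.354.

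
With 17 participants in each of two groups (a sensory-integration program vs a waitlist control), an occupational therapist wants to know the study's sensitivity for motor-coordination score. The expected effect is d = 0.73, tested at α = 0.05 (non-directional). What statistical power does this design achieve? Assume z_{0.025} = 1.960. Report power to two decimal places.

For two equal groups, power = Φ(d·√(n/2) − z_{α/2}).
d·√(n/2) = 0.73 × √(17/2) = 0.73 × 2.915 = 2.128.
z_β = 2.128 − 1.960 = 0.168.
Power = Φ(0.168) = 0.567.

power ≈ 0.57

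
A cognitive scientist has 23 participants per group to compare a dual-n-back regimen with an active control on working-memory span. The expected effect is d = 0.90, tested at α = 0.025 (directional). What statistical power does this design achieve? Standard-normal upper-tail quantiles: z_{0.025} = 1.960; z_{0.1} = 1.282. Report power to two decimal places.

For two equal groups, power = Φ(d·√(n/2) − z_{α}).
d·√(n/2) = 0.90 × √(23/2) = 0.90 × 3.391 = 3.052.
z_β = 3.052 − 1.960 = 1.092.
Power = Φ(1.092) = 0.863.

power ≈ 0.86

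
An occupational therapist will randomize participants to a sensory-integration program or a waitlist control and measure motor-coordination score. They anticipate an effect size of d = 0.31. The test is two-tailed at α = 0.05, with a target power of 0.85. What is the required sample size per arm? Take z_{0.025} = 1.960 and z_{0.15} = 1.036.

n = 187 per group

For two independent groups with equal n: n = 2·((z_{α/2} + z_β) / d)².
z_{α/2} + z_β = 1.960 + 1.036 = 2.996.
n = 2 × (2.996 / 0.31)² = 2 × 9.665² = 2 × 93.40 = 186.8.
Round up to the next whole participant.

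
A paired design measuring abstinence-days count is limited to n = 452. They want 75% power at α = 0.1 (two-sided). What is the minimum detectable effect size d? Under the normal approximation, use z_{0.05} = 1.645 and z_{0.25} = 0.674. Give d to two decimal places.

For a single sample (or paired design) of n = 452: d_min = (z_{α/2} + z_β)/√n.
z-sum = 1.645 + 0.674 = 2.319.
d_min = 2.319 / √452 = 2.319 / 21.260 = 0.109.

d_min ≈ 0.11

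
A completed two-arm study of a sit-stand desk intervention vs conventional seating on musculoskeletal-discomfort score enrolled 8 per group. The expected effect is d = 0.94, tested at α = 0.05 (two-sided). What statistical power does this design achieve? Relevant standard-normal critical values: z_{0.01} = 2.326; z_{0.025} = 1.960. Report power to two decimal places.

For two equal groups, power = Φ(d·√(n/2) − z_{α/2}).
d·√(n/2) = 0.94 × √(8/2) = 0.94 × 2.000 = 1.880.
z_β = 1.880 − 1.960 = -0.080.
Power = Φ(-0.080) = 0.468.

power ≈ 0.47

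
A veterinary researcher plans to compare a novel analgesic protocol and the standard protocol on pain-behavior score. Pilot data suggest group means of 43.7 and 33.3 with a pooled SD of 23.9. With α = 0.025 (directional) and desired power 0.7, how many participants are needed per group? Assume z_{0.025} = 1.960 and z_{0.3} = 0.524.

n = 66 per group

Cohen's d = |M₁ − M₂| / SD_pooled = |43.7 − 33.3| / 23.9 = 10.4 / 23.9 = 0.435.
For two independent groups with equal n: n = 2·((z_{α} + z_β) / d)².
z_{α} + z_β = 1.960 + 0.524 = 2.484.
n = 2 × (2.484 / 0.435)² = 2 × 5.710² = 2 × 32.61 = 65.2.
Round up to the next whole participant.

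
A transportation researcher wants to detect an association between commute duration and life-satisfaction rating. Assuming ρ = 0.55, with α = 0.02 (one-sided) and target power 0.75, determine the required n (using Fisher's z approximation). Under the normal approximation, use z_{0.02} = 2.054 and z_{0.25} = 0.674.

n = 23

Fisher's z: C = ½·ln((1+r)/(1−r)) = ½·ln(3.4444) = 0.6184.
n = ((z_{α} + z_β)/C)² + 3.
(2.054 + 0.674) / 0.6184 = 2.728 / 0.6184 = 4.411.
n = 4.411² + 3 = 19.46 + 3 = 22.5.
Round up.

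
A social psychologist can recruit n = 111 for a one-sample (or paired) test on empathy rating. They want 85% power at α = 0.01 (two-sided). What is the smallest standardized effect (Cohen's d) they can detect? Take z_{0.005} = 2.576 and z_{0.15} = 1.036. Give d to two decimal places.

d_min ≈ 0.34

For a single sample (or paired design) of n = 111: d_min = (z_{α/2} + z_β)/√n.
z-sum = 2.576 + 1.036 = 3.612.
d_min = 3.612 / √111 = 3.612 / 10.536 = 0.343.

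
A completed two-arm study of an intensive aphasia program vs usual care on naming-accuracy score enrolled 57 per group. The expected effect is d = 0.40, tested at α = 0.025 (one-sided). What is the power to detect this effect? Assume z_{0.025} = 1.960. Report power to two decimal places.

For two equal groups, power = Φ(d·√(n/2) − z_{α}).
d·√(n/2) = 0.40 × √(57/2) = 0.40 × 5.339 = 2.135.
z_β = 2.135 − 1.960 = 0.175.
Power = Φ(0.175) = 0.570.

power ≈ 0.57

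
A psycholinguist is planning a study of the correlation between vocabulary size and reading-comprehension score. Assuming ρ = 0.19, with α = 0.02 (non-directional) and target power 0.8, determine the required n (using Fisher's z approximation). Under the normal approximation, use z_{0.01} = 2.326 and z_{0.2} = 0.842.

Fisher's z: C = ½·ln((1+r)/(1−r)) = ½·ln(1.4691) = 0.1923.
n = ((z_{α/2} + z_β)/C)² + 3.
(2.326 + 0.842) / 0.1923 = 3.168 / 0.1923 = 16.474.
n = 16.474² + 3 = 271.40 + 3 = 274.4.
Round up.

n = 275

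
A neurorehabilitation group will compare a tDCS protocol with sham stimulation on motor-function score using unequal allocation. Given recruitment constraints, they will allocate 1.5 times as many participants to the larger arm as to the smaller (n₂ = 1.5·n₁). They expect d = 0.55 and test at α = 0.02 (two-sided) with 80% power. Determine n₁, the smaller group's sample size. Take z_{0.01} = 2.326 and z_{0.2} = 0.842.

With allocation ratio k = n₂/n₁ = 1.5, Var(x̄₁−x̄₂) = σ²(1/n₁ + 1/(k·n₁)) = σ²·(k+1)/(k·n₁).
So n₁ = (1 + 1/k)·((z_{α/2} + z_β)/d)² = 1.667 × (3.168/0.55)².
n₁ = 1.667 × 33.18 = 55.3.
Round up: n₁ = 56, giving n₂ = 1.5 × 56 = 84.

n₁ = 56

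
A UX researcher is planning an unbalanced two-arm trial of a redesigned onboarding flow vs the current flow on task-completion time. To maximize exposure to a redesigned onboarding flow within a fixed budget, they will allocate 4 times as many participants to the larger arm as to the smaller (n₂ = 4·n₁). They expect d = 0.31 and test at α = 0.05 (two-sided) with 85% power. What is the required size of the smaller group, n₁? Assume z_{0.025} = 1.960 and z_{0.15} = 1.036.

n₁ = 117

With allocation ratio k = n₂/n₁ = 4, Var(x̄₁−x̄₂) = σ²(1/n₁ + 1/(k·n₁)) = σ²·(k+1)/(k·n₁).
So n₁ = (1 + 1/k)·((z_{α/2} + z_β)/d)² = 1.250 × (2.996/0.31)².
n₁ = 1.250 × 93.40 = 116.8.
Round up: n₁ = 117, giving n₂ = 4 × 117 = 468.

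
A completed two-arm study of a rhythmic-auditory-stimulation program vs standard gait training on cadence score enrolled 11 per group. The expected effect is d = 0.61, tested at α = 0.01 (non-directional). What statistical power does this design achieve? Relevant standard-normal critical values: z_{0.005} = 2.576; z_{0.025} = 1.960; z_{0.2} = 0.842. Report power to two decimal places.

For two equal groups, power = Φ(d·√(n/2) − z_{α/2}).
d·√(n/2) = 0.61 × √(11/2) = 0.61 × 2.345 = 1.431.
z_β = 1.431 − 2.576 = -1.145.
Power = Φ(-1.145) = 0.126.

power ≈ 0.13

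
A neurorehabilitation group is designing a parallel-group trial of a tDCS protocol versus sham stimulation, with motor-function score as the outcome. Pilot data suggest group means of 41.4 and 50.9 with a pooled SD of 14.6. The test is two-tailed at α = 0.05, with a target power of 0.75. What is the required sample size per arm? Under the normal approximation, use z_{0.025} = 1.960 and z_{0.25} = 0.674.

n = 33 per group

Cohen's d = |M₁ − M₂| / SD_pooled = |41.4 − 50.9| / 14.6 = 9.5 / 14.6 = 0.651.
For two independent groups with equal n: n = 2·((z_{α/2} + z_β) / d)².
z_{α/2} + z_β = 1.960 + 0.674 = 2.634.
n = 2 × (2.634 / 0.651)² = 2 × 4.046² = 2 × 16.37 = 32.7.
Round up to the next whole participant.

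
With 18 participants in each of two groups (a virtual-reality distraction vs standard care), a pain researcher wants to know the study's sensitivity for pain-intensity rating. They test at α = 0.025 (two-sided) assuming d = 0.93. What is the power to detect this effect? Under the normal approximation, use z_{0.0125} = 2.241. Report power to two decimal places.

For two equal groups, power = Φ(d·√(n/2) − z_{α/2}).
d·√(n/2) = 0.93 × √(18/2) = 0.93 × 3.000 = 2.790.
z_β = 2.790 − 2.241 = 0.549.
Power = Φ(0.549) = 0.708.

power ≈ 0.71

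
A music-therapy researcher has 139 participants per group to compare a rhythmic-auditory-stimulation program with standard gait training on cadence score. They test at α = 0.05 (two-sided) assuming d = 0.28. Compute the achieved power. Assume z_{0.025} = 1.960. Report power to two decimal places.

power ≈ 0.65

For two equal groups, power = Φ(d·√(n/2) − z_{α/2}).
d·√(n/2) = 0.28 × √(139/2) = 0.28 × 8.337 = 2.334.
z_β = 2.334 − 1.960 = 0.374.
Power = Φ(0.374) = 0.646.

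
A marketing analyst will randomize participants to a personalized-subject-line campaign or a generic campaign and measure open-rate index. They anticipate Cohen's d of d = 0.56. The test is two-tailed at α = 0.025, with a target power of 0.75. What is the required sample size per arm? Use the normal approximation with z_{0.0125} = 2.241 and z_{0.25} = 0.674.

For two independent groups with equal n: n = 2·((z_{α/2} + z_β) / d)².
z_{α/2} + z_β = 2.241 + 0.674 = 2.915.
n = 2 × (2.915 / 0.56)² = 2 × 5.205² = 2 × 27.10 = 54.2.
Round up to the next whole participant.

n = 55 per group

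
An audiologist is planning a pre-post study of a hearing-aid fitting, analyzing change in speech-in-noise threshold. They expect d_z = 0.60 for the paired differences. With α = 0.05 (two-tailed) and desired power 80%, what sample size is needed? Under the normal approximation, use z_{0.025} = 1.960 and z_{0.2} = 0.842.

n = 22 pairs

For a paired (one-sample on differences) test: n = ((z_{α/2} + z_β) / d)².
z_{α/2} + z_β = 1.960 + 0.842 = 2.802.
n = (2.802 / 0.60)² = 4.670² = 21.81.
Round up.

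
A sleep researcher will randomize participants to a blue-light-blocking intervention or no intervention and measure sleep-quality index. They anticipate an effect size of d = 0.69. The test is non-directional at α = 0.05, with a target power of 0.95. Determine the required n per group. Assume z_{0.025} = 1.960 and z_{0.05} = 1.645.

For two independent groups with equal n: n = 2·((z_{α/2} + z_β) / d)².
z_{α/2} + z_β = 1.960 + 1.645 = 3.605.
n = 2 × (3.605 / 0.69)² = 2 × 5.225² = 2 × 27.30 = 54.6.
Round up to the next whole participant.

n = 55 per group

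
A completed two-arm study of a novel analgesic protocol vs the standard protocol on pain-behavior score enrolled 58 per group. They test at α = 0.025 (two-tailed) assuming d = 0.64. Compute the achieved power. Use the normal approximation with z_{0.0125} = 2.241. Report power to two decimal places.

power ≈ 0.89

For two equal groups, power = Φ(d·√(n/2) − z_{α/2}).
d·√(n/2) = 0.64 × √(58/2) = 0.64 × 5.385 = 3.447.
z_β = 3.447 − 2.241 = 1.206.
Power = Φ(1.206) = 0.886.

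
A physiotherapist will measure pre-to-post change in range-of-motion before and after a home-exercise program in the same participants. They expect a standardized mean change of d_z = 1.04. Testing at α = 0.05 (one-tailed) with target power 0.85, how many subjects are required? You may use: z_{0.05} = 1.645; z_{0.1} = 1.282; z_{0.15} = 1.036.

n = 7 pairs

For a paired (one-sample on differences) test: n = ((z_{α} + z_β) / d)².
z_{α} + z_β = 1.645 + 1.036 = 2.681.
n = (2.681 / 1.04)² = 2.578² = 6.65.
Round up.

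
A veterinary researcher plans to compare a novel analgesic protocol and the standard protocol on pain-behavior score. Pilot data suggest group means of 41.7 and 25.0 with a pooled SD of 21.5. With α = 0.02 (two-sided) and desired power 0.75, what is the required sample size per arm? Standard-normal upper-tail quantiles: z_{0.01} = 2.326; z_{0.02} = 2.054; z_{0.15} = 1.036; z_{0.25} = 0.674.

n = 30 per group

Cohen's d = |M₁ − M₂| / SD_pooled = |41.7 − 25.0| / 21.5 = 16.7 / 21.5 = 0.777.
For two independent groups with equal n: n = 2·((z_{α/2} + z_β) / d)².
z_{α/2} + z_β = 2.326 + 0.674 = 3.000.
n = 2 × (3.000 / 0.777)² = 2 × 3.861² = 2 × 14.91 = 29.8.
Round up to the next whole participant.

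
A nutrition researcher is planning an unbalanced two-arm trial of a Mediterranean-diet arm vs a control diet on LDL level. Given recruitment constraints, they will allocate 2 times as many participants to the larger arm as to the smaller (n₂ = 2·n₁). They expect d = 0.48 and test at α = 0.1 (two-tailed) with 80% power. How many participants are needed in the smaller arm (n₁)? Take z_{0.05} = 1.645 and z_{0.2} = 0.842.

n₁ = 41

With allocation ratio k = n₂/n₁ = 2, Var(x̄₁−x̄₂) = σ²(1/n₁ + 1/(k·n₁)) = σ²·(k+1)/(k·n₁).
So n₁ = (1 + 1/k)·((z_{α/2} + z_β)/d)² = 1.500 × (2.487/0.48)².
n₁ = 1.500 × 26.85 = 40.3.
Round up: n₁ = 41, giving n₂ = 2 × 41 = 82.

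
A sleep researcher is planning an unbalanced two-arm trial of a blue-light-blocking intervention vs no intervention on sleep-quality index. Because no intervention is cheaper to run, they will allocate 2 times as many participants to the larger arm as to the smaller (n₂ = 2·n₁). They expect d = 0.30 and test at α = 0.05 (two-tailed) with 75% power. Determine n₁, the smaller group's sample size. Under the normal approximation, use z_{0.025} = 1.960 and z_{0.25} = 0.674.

With allocation ratio k = n₂/n₁ = 2, Var(x̄₁−x̄₂) = σ²(1/n₁ + 1/(k·n₁)) = σ²·(k+1)/(k·n₁).
So n₁ = (1 + 1/k)·((z_{α/2} + z_β)/d)² = 1.500 × (2.634/0.30)².
n₁ = 1.500 × 77.09 = 115.6.
Round up: n₁ = 116, giving n₂ = 2 × 116 = 232.

n₁ = 116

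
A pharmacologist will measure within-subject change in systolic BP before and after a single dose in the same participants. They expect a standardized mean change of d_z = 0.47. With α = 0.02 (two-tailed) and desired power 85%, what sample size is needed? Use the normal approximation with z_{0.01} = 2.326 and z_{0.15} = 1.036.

n = 52 pairs

For a paired (one-sample on differences) test: n = ((z_{α/2} + z_β) / d)².
z_{α/2} + z_β = 2.326 + 1.036 = 3.362.
n = (3.362 / 0.47)² = 7.153² = 51.17.
Round up.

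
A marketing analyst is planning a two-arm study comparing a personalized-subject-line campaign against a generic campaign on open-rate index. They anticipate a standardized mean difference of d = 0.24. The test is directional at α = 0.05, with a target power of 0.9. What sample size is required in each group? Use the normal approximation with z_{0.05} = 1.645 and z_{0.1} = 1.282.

For two independent groups with equal n: n = 2·((z_{α} + z_β) / d)².
z_{α} + z_β = 1.645 + 1.282 = 2.927.
n = 2 × (2.927 / 0.24)² = 2 × 12.196² = 2 × 148.74 = 297.5.
Round up to the next whole participant.

n = 298 per group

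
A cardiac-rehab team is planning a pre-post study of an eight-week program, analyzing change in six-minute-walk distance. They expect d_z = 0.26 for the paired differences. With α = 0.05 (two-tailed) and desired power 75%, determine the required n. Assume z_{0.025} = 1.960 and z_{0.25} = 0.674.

n = 103 pairs

For a paired (one-sample on differences) test: n = ((z_{α/2} + z_β) / d)².
z_{α/2} + z_β = 1.960 + 0.674 = 2.634.
n = (2.634 / 0.26)² = 10.131² = 102.63.
Round up.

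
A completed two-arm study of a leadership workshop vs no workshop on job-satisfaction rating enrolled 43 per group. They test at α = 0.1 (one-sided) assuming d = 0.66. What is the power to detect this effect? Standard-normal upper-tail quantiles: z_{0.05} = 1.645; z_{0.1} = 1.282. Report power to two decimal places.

power ≈ 0.96

For two equal groups, power = Φ(d·√(n/2) − z_{α}).
d·√(n/2) = 0.66 × √(43/2) = 0.66 × 4.637 = 3.060.
z_β = 3.060 − 1.282 = 1.778.
Power = Φ(1.778) = 0.962.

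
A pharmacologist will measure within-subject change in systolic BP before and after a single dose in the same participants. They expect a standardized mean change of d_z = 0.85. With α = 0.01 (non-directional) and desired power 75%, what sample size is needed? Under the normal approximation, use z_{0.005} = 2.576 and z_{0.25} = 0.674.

For a paired (one-sample on differences) test: n = ((z_{α/2} + z_β) / d)².
z_{α/2} + z_β = 2.576 + 0.674 = 3.250.
n = (3.250 / 0.85)² = 3.824² = 14.62.
Round up.

n = 15 pairs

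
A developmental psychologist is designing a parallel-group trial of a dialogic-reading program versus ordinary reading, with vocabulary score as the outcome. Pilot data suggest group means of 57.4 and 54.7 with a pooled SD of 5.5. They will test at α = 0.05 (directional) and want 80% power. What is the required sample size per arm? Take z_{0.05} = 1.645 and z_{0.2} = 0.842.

Cohen's d = |M₁ − M₂| / SD_pooled = |57.4 − 54.7| / 5.5 = 2.7 / 5.5 = 0.491.
For two independent groups with equal n: n = 2·((z_{α} + z_β) / d)².
z_{α} + z_β = 1.645 + 0.842 = 2.487.
n = 2 × (2.487 / 0.491)² = 2 × 5.065² = 2 × 25.66 = 51.3.
Round up to the next whole participant.

n = 52 per group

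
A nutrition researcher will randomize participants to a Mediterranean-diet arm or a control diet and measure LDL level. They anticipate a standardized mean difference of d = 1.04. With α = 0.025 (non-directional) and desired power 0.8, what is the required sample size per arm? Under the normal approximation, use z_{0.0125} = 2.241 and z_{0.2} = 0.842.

n = 18 per group

For two independent groups with equal n: n = 2·((z_{α/2} + z_β) / d)².
z_{α/2} + z_β = 2.241 + 0.842 = 3.083.
n = 2 × (3.083 / 1.04)² = 2 × 2.964² = 2 × 8.79 = 17.6.
Round up to the next whole participant.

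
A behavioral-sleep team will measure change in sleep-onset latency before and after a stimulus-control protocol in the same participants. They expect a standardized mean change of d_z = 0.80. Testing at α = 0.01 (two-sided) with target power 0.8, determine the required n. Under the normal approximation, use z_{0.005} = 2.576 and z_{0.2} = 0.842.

For a paired (one-sample on differences) test: n = ((z_{α/2} + z_β) / d)².
z_{α/2} + z_β = 2.576 + 0.842 = 3.418.
n = (3.418 / 0.80)² = 4.272² = 18.25.
Round up.

n = 19 pairs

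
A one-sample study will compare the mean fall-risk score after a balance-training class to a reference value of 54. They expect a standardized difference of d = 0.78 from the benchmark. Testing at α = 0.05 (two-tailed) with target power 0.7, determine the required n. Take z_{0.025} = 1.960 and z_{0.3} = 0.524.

n = 11

For a one-sample test: n = ((z_{α/2} + z_β) / d)².
z_{α/2} + z_β = 1.960 + 0.524 = 2.484.
n = (2.484 / 0.78)² = 3.185² = 10.14.
Round up.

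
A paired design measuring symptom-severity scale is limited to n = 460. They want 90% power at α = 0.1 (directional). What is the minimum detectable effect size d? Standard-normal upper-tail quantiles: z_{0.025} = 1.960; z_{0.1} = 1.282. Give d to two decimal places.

For a single sample (or paired design) of n = 460: d_min = (z_{α} + z_β)/√n.
z-sum = 1.282 + 1.282 = 2.564.
d_min = 2.564 / √460 = 2.564 / 21.448 = 0.120.

d_min ≈ 0.12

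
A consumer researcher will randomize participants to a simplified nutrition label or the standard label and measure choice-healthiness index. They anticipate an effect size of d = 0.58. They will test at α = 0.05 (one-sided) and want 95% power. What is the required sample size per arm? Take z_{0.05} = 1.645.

For two independent groups with equal n: n = 2·((z_{α} + z_β) / d)².
z_{α} + z_β = 1.645 + 1.645 = 3.290.
n = 2 × (3.290 / 0.58)² = 2 × 5.672² = 2 × 32.18 = 64.4.
Round up to the next whole participant.

n = 65 per group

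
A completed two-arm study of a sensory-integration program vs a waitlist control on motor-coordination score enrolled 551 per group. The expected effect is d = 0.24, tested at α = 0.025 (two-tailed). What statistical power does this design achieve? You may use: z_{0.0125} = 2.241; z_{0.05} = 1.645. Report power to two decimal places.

power ≈ 0.96

For two equal groups, power = Φ(d·√(n/2) − z_{α/2}).
d·√(n/2) = 0.24 × √(551/2) = 0.24 × 16.598 = 3.984.
z_β = 3.984 − 2.241 = 1.743.
Power = Φ(1.743) = 0.959.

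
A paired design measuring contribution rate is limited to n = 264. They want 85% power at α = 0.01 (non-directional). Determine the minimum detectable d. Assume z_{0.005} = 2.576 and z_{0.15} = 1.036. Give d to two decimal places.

d_min ≈ 0.22

For a single sample (or paired design) of n = 264: d_min = (z_{α/2} + z_β)/√n.
z-sum = 2.576 + 1.036 = 3.612.
d_min = 3.612 / √264 = 3.612 / 16.248 = 0.222.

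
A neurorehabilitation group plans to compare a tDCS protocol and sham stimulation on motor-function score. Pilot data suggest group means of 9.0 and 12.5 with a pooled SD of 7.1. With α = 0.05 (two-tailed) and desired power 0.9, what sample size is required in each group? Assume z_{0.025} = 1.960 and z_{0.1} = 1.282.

n = 87 per group

Cohen's d = |M₁ − M₂| / SD_pooled = |9.0 − 12.5| / 7.1 = 3.5 / 7.1 = 0.493.
For two independent groups with equal n: n = 2·((z_{α/2} + z_β) / d)².
z_{α/2} + z_β = 1.960 + 1.282 = 3.242.
n = 2 × (3.242 / 0.493)² = 2 × 6.576² = 2 × 43.24 = 86.5.
Round up to the next whole participant.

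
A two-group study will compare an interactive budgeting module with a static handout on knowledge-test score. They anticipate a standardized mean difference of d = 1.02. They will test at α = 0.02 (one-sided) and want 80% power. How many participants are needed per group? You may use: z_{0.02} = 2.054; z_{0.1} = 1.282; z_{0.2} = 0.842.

For two independent groups with equal n: n = 2·((z_{α} + z_β) / d)².
z_{α} + z_β = 2.054 + 0.842 = 2.896.
n = 2 × (2.896 / 1.02)² = 2 × 2.839² = 2 × 8.06 = 16.1.
Round up to the next whole participant.

n = 17 per group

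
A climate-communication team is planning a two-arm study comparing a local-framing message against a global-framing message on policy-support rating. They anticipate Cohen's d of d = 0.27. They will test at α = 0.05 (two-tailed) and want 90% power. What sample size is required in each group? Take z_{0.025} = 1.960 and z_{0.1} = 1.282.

For two independent groups with equal n: n = 2·((z_{α/2} + z_β) / d)².
z_{α/2} + z_β = 1.960 + 1.282 = 3.242.
n = 2 × (3.242 / 0.27)² = 2 × 12.007² = 2 × 144.18 = 288.4.
Round up to the next whole participant.

n = 289 per group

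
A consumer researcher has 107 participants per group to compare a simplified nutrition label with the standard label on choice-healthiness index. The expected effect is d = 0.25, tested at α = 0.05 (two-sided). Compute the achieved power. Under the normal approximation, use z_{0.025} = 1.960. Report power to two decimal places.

For two equal groups, power = Φ(d·√(n/2) − z_{α/2}).
d·√(n/2) = 0.25 × √(107/2) = 0.25 × 7.314 = 1.829.
z_β = 1.829 − 1.960 = -0.131.
Power = Φ(-0.131) = 0.448.

power ≈ 0.45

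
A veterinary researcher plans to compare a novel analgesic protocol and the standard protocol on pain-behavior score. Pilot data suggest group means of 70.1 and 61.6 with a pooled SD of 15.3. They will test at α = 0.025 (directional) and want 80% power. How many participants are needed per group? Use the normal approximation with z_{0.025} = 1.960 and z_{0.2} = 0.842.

n = 51 per group

Cohen's d = |M₁ − M₂| / SD_pooled = |70.1 − 61.6| / 15.3 = 8.5 / 15.3 = 0.556.
For two independent groups with equal n: n = 2·((z_{α} + z_β) / d)².
z_{α} + z_β = 1.960 + 0.842 = 2.802.
n = 2 × (2.802 / 0.556)² = 2 × 5.040² = 2 × 25.40 = 50.8.
Round up to the next whole participant.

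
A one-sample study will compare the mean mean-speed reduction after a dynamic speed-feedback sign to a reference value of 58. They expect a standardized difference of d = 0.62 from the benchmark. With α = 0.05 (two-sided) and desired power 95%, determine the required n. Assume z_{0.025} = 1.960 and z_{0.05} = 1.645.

n = 34

For a one-sample test: n = ((z_{α/2} + z_β) / d)².
z_{α/2} + z_β = 1.960 + 1.645 = 3.605.
n = (3.605 / 0.62)² = 5.815² = 33.81.
Round up.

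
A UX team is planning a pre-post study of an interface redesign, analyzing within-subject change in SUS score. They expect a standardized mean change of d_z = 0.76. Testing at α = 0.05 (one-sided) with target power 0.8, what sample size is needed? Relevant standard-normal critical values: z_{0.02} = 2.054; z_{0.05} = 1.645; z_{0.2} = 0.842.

n = 11 pairs

For a paired (one-sample on differences) test: n = ((z_{α} + z_β) / d)².
z_{α} + z_β = 1.645 + 0.842 = 2.487.
n = (2.487 / 0.76)² = 3.272² = 10.71.
Round up.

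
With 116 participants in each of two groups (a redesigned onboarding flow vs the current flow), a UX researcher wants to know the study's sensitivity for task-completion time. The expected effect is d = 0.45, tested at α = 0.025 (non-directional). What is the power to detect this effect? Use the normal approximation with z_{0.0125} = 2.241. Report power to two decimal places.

power ≈ 0.88

For two equal groups, power = Φ(d·√(n/2) − z_{α/2}).
d·√(n/2) = 0.45 × √(116/2) = 0.45 × 7.616 = 3.427.
z_β = 3.427 − 2.241 = 1.186.
Power = Φ(1.186) = 0.882.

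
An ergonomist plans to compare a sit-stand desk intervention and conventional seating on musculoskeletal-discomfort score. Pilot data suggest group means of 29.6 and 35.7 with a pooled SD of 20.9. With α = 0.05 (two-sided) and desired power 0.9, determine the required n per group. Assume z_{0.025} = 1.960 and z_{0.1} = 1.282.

Cohen's d = |M₁ − M₂| / SD_pooled = |29.6 − 35.7| / 20.9 = 6.1 / 20.9 = 0.292.
For two independent groups with equal n: n = 2·((z_{α/2} + z_β) / d)².
z_{α/2} + z_β = 1.960 + 1.282 = 3.242.
n = 2 × (3.242 / 0.292)² = 2 × 11.103² = 2 × 123.27 = 246.5.
Round up to the next whole participant.

n = 247 per group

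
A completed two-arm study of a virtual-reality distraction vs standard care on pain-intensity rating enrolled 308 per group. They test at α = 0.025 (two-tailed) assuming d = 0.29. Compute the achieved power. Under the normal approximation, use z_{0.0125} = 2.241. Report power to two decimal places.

power ≈ 0.91

For two equal groups, power = Φ(d·√(n/2) − z_{α/2}).
d·√(n/2) = 0.29 × √(308/2) = 0.29 × 12.410 = 3.599.
z_β = 3.599 − 2.241 = 1.358.
Power = Φ(1.358) = 0.913.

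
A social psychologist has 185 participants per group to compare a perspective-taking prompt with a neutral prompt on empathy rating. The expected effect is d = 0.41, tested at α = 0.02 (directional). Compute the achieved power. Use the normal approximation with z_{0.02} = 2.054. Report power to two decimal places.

For two equal groups, power = Φ(d·√(n/2) − z_{α}).
d·√(n/2) = 0.41 × √(185/2) = 0.41 × 9.618 = 3.943.
z_β = 3.943 − 2.054 = 1.889.
Power = Φ(1.889) = 0.971.

power ≈ 0.97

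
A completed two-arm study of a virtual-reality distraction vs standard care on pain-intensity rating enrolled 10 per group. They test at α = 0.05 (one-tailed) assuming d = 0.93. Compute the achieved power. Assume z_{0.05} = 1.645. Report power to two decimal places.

For two equal groups, power = Φ(d·√(n/2) − z_{α}).
d·√(n/2) = 0.93 × √(10/2) = 0.93 × 2.236 = 2.080.
z_β = 2.080 − 1.645 = 0.435.
Power = Φ(0.435) = 0.668.

power ≈ 0.67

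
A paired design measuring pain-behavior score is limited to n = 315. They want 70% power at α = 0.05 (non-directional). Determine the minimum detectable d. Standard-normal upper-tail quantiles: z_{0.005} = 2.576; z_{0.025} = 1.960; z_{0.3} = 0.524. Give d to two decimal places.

For a single sample (or paired design) of n = 315: d_min = (z_{α/2} + z_β)/√n.
z-sum = 1.960 + 0.524 = 2.484.
d_min = 2.484 / √315 = 2.484 / 17.748 = 0.140.

d_min ≈ 0.14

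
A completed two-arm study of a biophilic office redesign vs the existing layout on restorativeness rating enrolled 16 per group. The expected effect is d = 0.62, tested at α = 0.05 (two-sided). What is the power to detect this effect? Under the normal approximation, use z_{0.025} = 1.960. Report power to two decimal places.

For two equal groups, power = Φ(d·√(n/2) − z_{α/2}).
d·√(n/2) = 0.62 × √(16/2) = 0.62 × 2.828 = 1.754.
z_β = 1.754 − 1.960 = -0.206.
Power = Φ(-0.206) = 0.418.

power ≈ 0.42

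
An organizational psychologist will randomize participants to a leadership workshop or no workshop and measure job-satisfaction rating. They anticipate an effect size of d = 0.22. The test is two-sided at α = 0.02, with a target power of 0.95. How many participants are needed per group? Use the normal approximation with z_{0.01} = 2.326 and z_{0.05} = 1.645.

n = 652 per group

For two independent groups with equal n: n = 2·((z_{α/2} + z_β) / d)².
z_{α/2} + z_β = 2.326 + 1.645 = 3.971.
n = 2 × (3.971 / 0.22)² = 2 × 18.050² = 2 × 325.80 = 651.6.
Round up to the next whole participant.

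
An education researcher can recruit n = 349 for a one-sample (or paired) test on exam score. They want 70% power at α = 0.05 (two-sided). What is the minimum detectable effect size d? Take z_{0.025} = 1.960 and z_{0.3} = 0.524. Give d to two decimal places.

d_min ≈ 0.13

For a single sample (or paired design) of n = 349: d_min = (z_{α/2} + z_β)/√n.
z-sum = 1.960 + 0.524 = 2.484.
d_min = 2.484 / √349 = 2.484 / 18.682 = 0.133.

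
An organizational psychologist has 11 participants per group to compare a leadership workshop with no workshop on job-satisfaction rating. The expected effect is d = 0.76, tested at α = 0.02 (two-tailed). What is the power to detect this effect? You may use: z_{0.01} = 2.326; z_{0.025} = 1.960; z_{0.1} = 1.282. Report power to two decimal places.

power ≈ 0.29

For two equal groups, power = Φ(d·√(n/2) − z_{α/2}).
d·√(n/2) = 0.76 × √(11/2) = 0.76 × 2.345 = 1.782.
z_β = 1.782 − 2.326 = -0.544.
Power = Φ(-0.544) = 0.293.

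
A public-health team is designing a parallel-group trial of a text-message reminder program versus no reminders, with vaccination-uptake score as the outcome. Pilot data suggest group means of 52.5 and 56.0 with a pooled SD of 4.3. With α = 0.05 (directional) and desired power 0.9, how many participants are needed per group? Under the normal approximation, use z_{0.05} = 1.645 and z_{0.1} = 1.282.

Cohen's d = |M₁ − M₂| / SD_pooled = |52.5 − 56.0| / 4.3 = 3.5 / 4.3 = 0.814.
For two independent groups with equal n: n = 2·((z_{α} + z_β) / d)².
z_{α} + z_β = 1.645 + 1.282 = 2.927.
n = 2 × (2.927 / 0.814)² = 2 × 3.596² = 2 × 12.93 = 25.9.
Round up to the next whole participant.

n = 26 per group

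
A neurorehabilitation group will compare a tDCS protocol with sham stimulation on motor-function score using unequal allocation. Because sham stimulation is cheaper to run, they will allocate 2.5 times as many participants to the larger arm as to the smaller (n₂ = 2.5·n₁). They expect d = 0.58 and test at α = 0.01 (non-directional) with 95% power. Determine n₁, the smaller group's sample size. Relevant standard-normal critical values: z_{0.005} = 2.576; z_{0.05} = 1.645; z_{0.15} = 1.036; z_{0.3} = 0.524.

n₁ = 75

With allocation ratio k = n₂/n₁ = 2.5, Var(x̄₁−x̄₂) = σ²(1/n₁ + 1/(k·n₁)) = σ²·(k+1)/(k·n₁).
So n₁ = (1 + 1/k)·((z_{α/2} + z_β)/d)² = 1.400 × (4.221/0.58)².
n₁ = 1.400 × 52.96 = 74.1.
Round up: n₁ = 75, giving n₂ = ⌈2.5 × 75⌉ = ⌈187.5⌉ = 188.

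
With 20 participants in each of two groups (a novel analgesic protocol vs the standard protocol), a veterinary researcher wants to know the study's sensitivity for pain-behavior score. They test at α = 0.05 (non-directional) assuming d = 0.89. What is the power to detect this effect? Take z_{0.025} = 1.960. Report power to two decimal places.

For two equal groups, power = Φ(d·√(n/2) − z_{α/2}).
d·√(n/2) = 0.89 × √(20/2) = 0.89 × 3.162 = 2.814.
z_β = 2.814 − 1.960 = 0.854.
Power = Φ(0.854) = 0.804.

power ≈ 0.80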